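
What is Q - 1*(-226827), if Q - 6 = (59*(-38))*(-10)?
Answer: 249253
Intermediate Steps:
Q = 22426 (Q = 6 + (59*(-38))*(-10) = 6 - 2242*(-10) = 6 + 22420 = 22426)
Q - 1*(-226827) = 22426 - 1*(-226827) = 22426 + 226827 = 249253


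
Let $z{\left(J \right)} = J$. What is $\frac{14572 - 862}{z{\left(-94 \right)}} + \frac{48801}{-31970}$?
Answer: $- \frac{221447997}{1502590} \approx -147.38$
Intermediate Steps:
$\frac{14572 - 862}{z{\left(-94 \right)}} + \frac{48801}{-31970} = \frac{14572 - 862}{-94} + \frac{48801}{-31970} = \left(14572 - 862\right) \left(- \frac{1}{94}\right) + 48801 \left(- \frac{1}{31970}\right) = 13710 \left(- \frac{1}{94}\right) - \frac{48801}{31970} = - \frac{6855}{47} - \frac{48801}{31970} = - \frac{221447997}{1502590}$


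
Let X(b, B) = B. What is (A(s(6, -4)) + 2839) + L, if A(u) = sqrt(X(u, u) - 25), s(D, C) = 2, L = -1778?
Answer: 1061 + I*sqrt(23) ≈ 1061.0 + 4.7958*I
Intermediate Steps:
A(u) = sqrt(-25 + u) (A(u) = sqrt(u - 25) = sqrt(-25 + u))
(A(s(6, -4)) + 2839) + L = (sqrt(-25 + 2) + 2839) - 1778 = (sqrt(-23) + 2839) - 1778 = (I*sqrt(23) + 2839) - 1778 = (2839 + I*sqrt(23)) - 1778 = 1061 + I*sqrt(23)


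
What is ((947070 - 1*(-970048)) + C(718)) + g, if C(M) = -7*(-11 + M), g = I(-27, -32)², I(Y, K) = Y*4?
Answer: 1923833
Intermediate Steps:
I(Y, K) = 4*Y
g = 11664 (g = (4*(-27))² = (-108)² = 11664)
C(M) = 77 - 7*M
((947070 - 1*(-970048)) + C(718)) + g = ((947070 - 1*(-970048)) + (77 - 7*718)) + 11664 = ((947070 + 970048) + (77 - 5026)) + 11664 = (1917118 - 4949) + 11664 = 1912169 + 11664 = 1923833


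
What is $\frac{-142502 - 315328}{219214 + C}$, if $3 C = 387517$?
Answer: $- \frac{1373490}{1045159} \approx -1.3141$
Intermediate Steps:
$C = \frac{387517}{3}$ ($C = \frac{1}{3} \cdot 387517 = \frac{387517}{3} \approx 1.2917 \cdot 10^{5}$)
$\frac{-142502 - 315328}{219214 + C} = \frac{-142502 - 315328}{219214 + \frac{387517}{3}} = - \frac{457830}{\frac{1045159}{3}} = \left(-457830\right) \frac{3}{1045159} = - \frac{1373490}{1045159}$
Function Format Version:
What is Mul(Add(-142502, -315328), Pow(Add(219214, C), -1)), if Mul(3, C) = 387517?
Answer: Rational(-1373490, 1045159) ≈ -1.3141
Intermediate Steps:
C = Rational(387517, 3) (C = Mul(Rational(1, 3), 387517) = Rational(387517, 3) ≈ 1.2917e+5)
Mul(Add(-142502, -315328), Pow(Add(219214, C), -1)) = Mul(Add(-142502, -315328), Pow(Add(219214, Rational(387517, 3)), -1)) = Mul(-457830, Pow(Rational(1045159, 3), -1)) = Mul(-457830, Rational(3, 1045159)) = Rational(-1373490, 1045159)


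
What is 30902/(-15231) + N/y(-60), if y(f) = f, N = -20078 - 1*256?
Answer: 51308839/152310 ≈ 336.87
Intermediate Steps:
N = -20334 (N = -20078 - 256 = -20334)
30902/(-15231) + N/y(-60) = 30902/(-15231) - 20334/(-60) = 30902*(-1/15231) - 20334*(-1/60) = -30902/15231 + 3389/10 = 51308839/152310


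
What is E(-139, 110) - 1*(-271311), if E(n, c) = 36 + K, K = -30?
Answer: 271317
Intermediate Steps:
E(n, c) = 6 (E(n, c) = 36 - 30 = 6)
E(-139, 110) - 1*(-271311) = 6 - 1*(-271311) = 6 + 271311 = 271317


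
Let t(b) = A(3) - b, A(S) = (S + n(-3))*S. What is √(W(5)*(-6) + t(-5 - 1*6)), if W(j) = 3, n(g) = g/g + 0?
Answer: √5 ≈ 2.2361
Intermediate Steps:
n(g) = 1 (n(g) = 1 + 0 = 1)
A(S) = S*(1 + S) (A(S) = (S + 1)*S = (1 + S)*S = S*(1 + S))
t(b) = 12 - b (t(b) = 3*(1 + 3) - b = 3*4 - b = 12 - b)
√(W(5)*(-6) + t(-5 - 1*6)) = √(3*(-6) + (12 - (-5 - 1*6))) = √(-18 + (12 - (-5 - 6))) = √(-18 + (12 - 1*(-11))) = √(-18 + (12 + 11)) = √(-18 + 23) = √5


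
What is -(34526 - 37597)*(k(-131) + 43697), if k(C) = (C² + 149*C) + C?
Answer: 126549768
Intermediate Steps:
k(C) = C² + 150*C
-(34526 - 37597)*(k(-131) + 43697) = -(34526 - 37597)*(-131*(150 - 131) + 43697) = -(-3071)*(-131*19 + 43697) = -(-3071)*(-2489 + 43697) = -(-3071)*41208 = -1*(-126549768) = 126549768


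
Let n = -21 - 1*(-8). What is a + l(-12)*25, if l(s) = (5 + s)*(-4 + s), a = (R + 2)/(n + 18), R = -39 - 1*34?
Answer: 13929/5 ≈ 2785.8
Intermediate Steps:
R = -73 (R = -39 - 34 = -73)
n = -13 (n = -21 + 8 = -13)
a = -71/5 (a = (-73 + 2)/(-13 + 18) = -71/5 ≈ -14.200)
l(s) = (-4 + s)*(5 + s)
a + l(-12)*25 = -71/5 + (-20 - 12 + (-12)²)*25 = -71/5 + (-20 - 12 + 144)*25 = -71/5 + 112*25 = -71/5 + 2800 = 13929/5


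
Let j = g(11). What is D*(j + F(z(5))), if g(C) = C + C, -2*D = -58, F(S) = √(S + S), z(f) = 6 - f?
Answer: 638 + 29*√2 ≈ 679.01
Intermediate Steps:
F(S) = √2*√S (F(S) = √(2*S) = √2*√S)
D = 29 (D = -½*(-58) = 29)
g(C) = 2*C
j = 22 (j = 2*11 = 22)
D*(j + F(z(5))) = 29*(22 + √2*√(6 - 1*5)) = 29*(22 + √2*√(6 - 5)) = 29*(22 + √2*√1) = 29*(22 + √2*1) = 29*(22 + √2) = 638 + 29*√2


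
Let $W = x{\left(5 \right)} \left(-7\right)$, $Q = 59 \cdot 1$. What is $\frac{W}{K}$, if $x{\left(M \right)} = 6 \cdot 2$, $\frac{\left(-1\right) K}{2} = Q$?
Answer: $\frac{42}{59} \approx 0.71186$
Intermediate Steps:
$Q = 59$
$K = -118$ ($K = \left(-2\right) 59 = -118$)
$x{\left(M \right)} = 12$
$W = -84$ ($W = 12 \left(-7\right) = -84$)
$\frac{W}{K} = - \frac{84}{-118} = \left(-84\right) \left(- \frac{1}{118}\right) = \frac{42}{59}$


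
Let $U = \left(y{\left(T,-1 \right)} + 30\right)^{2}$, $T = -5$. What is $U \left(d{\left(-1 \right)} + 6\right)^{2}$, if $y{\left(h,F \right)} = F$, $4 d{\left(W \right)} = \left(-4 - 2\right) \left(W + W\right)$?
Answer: $68121$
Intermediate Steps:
$d{\left(W \right)} = - 3 W$ ($d{\left(W \right)} = \frac{\left(-4 - 2\right) \left(W + W\right)}{4} = \frac{\left(-6\right) 2 W}{4} = \frac{\left(-12\right) W}{4} = - 3 W$)
$U = 841$ ($U = \left(-1 + 30\right)^{2} = 29^{2} = 841$)
$U \left(d{\left(-1 \right)} + 6\right)^{2} = 841 \left(\left(-3\right) \left(-1\right) + 6\right)^{2} = 841 \left(3 + 6\right)^{2} = 841 \cdot 9^{2} = 841 \cdot 81 = 68121$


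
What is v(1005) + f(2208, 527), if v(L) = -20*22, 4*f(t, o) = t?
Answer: 112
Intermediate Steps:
f(t, o) = t/4
v(L) = -440
v(1005) + f(2208, 527) = -440 + (¼)*2208 = -440 + 552 = 112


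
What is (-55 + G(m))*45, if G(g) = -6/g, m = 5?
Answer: -2529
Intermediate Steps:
(-55 + G(m))*45 = (-55 - 6/5)*45 = -281/5*45 = -2529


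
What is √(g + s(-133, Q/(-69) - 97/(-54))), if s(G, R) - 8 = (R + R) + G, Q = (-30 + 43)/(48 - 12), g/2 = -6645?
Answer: 11*I*√2110802/138 ≈ 115.81*I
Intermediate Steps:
g = -13290 (g = 2*(-6645) = -13290)
Q = 13/36 ≈ 0.36111
s(G, R) = 8 + G + 2*R (s(G, R) = 8 + ((R + R) + G) = 8 + (2*R + G) = 8 + (G + 2*R) = 8 + G + 2*R)
√(g + s(-133, Q/(-69) - 97/(-54))) = √(-13290 + (8 - 133 + 2*((13/36)/(-69) - 97/(-54)))) = √(-13290 + (8 - 133 + 2*((13/36)*(-1/69) - 97*(-1/54)))) = √(-13290 + (8 - 133 + 2*(-13/2484 + 97/54))) = √(-13290 + (8 - 133 + 2*(1483/828))) = √(-13290 + (8 - 133 + 1483/414)) = √(-13290 - 50267/414) = √(-5552327/414) = 11*I*√2110802/138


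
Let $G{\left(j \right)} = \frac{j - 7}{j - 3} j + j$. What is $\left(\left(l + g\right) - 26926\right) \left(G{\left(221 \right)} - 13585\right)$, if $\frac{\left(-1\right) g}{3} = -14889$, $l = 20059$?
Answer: $- \frac{54168496200}{109} \approx -4.9696 \cdot 10^{8}$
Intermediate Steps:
$g = 44667$ ($g = \left(-3\right) \left(-14889\right) = 44667$)
$G{\left(j \right)} = j + \frac{j \left(-7 + j\right)}{-3 + j}$ ($G{\left(j \right)} = \frac{-7 + j}{-3 + j} j + j = \frac{j \left(-7 + j\right)}{-3 + j} + j = j + \frac{j \left(-7 + j\right)}{-3 + j}$)
$\left(\left(l + g\right) - 26926\right) \left(G{\left(221 \right)} - 13585\right) = \left(\left(20059 + 44667\right) - 26926\right) \left(2 \cdot 221 \frac{1}{-3 + 221} \left(-5 + 221\right) - 13585\right) = \left(64726 - 26926\right) \left(2 \cdot 221 \cdot \frac{1}{218} \cdot 216 - 13585\right) = 37800 \left(2 \cdot 221 \cdot \frac{1}{218} \cdot 216 - 13585\right) = 37800 \left(\frac{47736}{109} - 13585\right) = 37800 \left(- \frac{1433029}{109}\right) = - \frac{54168496200}{109}$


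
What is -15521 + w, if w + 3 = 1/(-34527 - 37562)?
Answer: -1119109637/72089 ≈ -15524.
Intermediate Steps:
w = -216268/72089 (w = -3 + 1/(-34527 - 37562) = -3 + 1/(-72089) = -3 - 1/72089 = -216268/72089 ≈ -3.0000)
-15521 + w = -15521 - 216268/72089 = -1119109637/72089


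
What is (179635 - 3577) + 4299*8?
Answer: 210450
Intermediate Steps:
(179635 - 3577) + 4299*8 = 176058 + 34392 = 210450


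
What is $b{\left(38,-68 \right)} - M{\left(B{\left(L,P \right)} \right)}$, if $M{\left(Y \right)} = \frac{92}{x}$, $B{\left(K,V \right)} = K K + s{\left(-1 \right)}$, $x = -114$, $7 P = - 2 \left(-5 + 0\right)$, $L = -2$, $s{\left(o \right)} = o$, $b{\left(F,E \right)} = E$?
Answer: $- \frac{3830}{57} \approx -67.193$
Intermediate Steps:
$P = \frac{10}{7}$ ($P = \frac{\left(-2\right) \left(-5 + 0\right)}{7} = \frac{\left(-2\right) \left(-5\right)}{7} = \frac{1}{7} \cdot 10 = \frac{10}{7} \approx 1.4286$)
$B{\left(K,V \right)} = -1 + K^{2}$ ($B{\left(K,V \right)} = K K - 1 = K^{2} - 1 = -1 + K^{2}$)
$M{\left(Y \right)} = - \frac{46}{57}$ ($M{\left(Y \right)} = \frac{92}{-114} = 92 \left(- \frac{1}{114}\right) = - \frac{46}{57}$)
$b{\left(38,-68 \right)} - M{\left(B{\left(L,P \right)} \right)} = -68 - - \frac{46}{57} = -68 + \frac{46}{57} = - \frac{3830}{57}$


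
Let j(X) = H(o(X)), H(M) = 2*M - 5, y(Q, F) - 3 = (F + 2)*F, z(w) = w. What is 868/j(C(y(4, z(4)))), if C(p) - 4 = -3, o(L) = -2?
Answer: -868/9 ≈ -96.444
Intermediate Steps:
y(Q, F) = 3 + F*(2 + F) (y(Q, F) = 3 + (F + 2)*F = 3 + (2 + F)*F = 3 + F*(2 + F))
C(p) = 1 (C(p) = 4 - 3 = 1)
H(M) = -5 + 2*M
j(X) = -9 (j(X) = -5 + 2*(-2) = -5 - 4 = -9)
868/j(C(y(4, z(4)))) = 868/(-9) = 868*(-1/9) = -868/9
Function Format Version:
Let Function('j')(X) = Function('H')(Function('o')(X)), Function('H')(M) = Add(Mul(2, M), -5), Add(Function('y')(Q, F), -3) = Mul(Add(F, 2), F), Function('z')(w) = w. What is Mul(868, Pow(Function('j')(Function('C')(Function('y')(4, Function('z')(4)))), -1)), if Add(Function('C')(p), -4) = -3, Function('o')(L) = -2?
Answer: Rational(-868, 9) ≈ -96.444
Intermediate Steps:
Function('y')(Q, F) = Add(3, Mul(F, Add(2, F))) (Function('y')(Q, F) = Add(3, Mul(Add(F, 2), F)) = Add(3, Mul(Add(2, F), F)) = Add(3, Mul(F, Add(2, F))))
Function('C')(p) = 1 (Function('C')(p) = Add(4, -3) = 1)
Function('H')(M) = Add(-5, Mul(2, M))
Function('j')(X) = -9 (Function('j')(X) = Add(-5, Mul(2, -2)) = Add(-5, -4) = -9)
Mul(868, Pow(Function('j')(Function('C')(Function('y')(4, Function('z')(4)))), -1)) = Mul(868, Pow(-9, -1)) = Mul(868, Rational(-1, 9)) = Rational(-868, 9)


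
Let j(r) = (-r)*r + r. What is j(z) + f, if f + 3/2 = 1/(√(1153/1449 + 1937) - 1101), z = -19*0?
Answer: 3*(√2807866 - 3305*√161)/(2*(-√2807866 + 3303*√161)) ≈ -1.5009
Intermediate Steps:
z = 0
j(r) = r - r² (j(r) = -r² + r = r - r²)
f = -3/2 + 1/(-1101 + √452066426/483) (f = -3/2 + 1/(√(1153/1449 + 1937) - 1101) = -3/2 + 1/(√(2807866/1449) - 1101) = -3/2 + 1/(√452066426/483 - 1101) = -3/2 + 1/(-1101 + √452066426/483) ≈ -1.5009)
j(z) + f = 0*(1 - 1*0) + 3*(√2807866 - 3305*√161)/(2*(-√2807866 + 3303*√161)) = 0*(1 + 0) + 3*(√2807866 - 3305*√161)/(2*(-√2807866 + 3303*√161)) = 0*1 + 3*(√2807866 - 3305*√161)/(2*(-√2807866 + 3303*√161)) = 0 + 3*(√2807866 - 3305*√161)/(2*(-√2807866 + 3303*√161)) = 3*(√2807866 - 3305*√161)/(2*(-√2807866 + 3303*√161))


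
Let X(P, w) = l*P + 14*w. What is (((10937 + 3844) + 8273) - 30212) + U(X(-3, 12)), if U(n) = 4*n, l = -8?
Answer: -6390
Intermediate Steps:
X(P, w) = -8*P + 14*w
(((10937 + 3844) + 8273) - 30212) + U(X(-3, 12)) = (((10937 + 3844) + 8273) - 30212) + 4*(-8*(-3) + 14*12) = ((14781 + 8273) - 30212) + 4*(24 + 168) = (23054 - 30212) + 4*192 = -7158 + 768 = -6390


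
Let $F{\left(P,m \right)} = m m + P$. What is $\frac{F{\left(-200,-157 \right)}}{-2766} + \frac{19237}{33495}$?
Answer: $- \frac{85078857}{10294130} \approx -8.2648$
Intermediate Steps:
$F{\left(P,m \right)} = P + m^{2}$ ($F{\left(P,m \right)} = m^{2} + P = P + m^{2}$)
$\frac{F{\left(-200,-157 \right)}}{-2766} + \frac{19237}{33495} = \frac{-200 + \left(-157\right)^{2}}{-2766} + \frac{19237}{33495} = \left(-200 + 24649\right) \left(- \frac{1}{2766}\right) + 19237 \cdot \frac{1}{33495} = 24449 \left(- \frac{1}{2766}\right) + \frac{19237}{33495} = - \frac{24449}{2766} + \frac{19237}{33495} = - \frac{85078857}{10294130}$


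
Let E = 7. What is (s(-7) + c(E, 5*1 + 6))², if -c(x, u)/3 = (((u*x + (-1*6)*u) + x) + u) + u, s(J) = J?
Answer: 16129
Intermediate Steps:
c(x, u) = -3*x + 12*u - 3*u*x (c(x, u) = -3*((((u*x + (-1*6)*u) + x) + u) + u) = -3*((((u*x - 6*u) + x) + u) + u) = -3*((((-6*u + u*x) + x) + u) + u) = -3*(((x - 6*u + u*x) + u) + u) = -3*((x - 5*u + u*x) + u) = -3*(x - 4*u + u*x) = -3*x + 12*u - 3*u*x)
(s(-7) + c(E, 5*1 + 6))² = (-7 + (-3*7 + 12*(5*1 + 6) - 3*(5*1 + 6)*7))² = (-7 + (-21 + 12*(5 + 6) - 3*(5 + 6)*7))² = (-7 + (-21 + 12*11 - 3*11*7))² = (-7 + (-21 + 132 - 231))² = (-7 - 120)² = (-127)² = 16129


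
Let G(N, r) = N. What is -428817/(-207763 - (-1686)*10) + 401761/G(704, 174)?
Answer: 76999267351/134395712 ≈ 572.93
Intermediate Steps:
-428817/(-207763 - (-1686)*10) + 401761/G(704, 174) = -428817/(-207763 - (-1686)*10) + 401761/704 = -428817/(-207763 - 1*(-16860)) + 401761*(1/704) = -428817/(-207763 + 16860) + 401761/704 = -428817/(-190903) + 401761/704 = -428817*(-1/190903) + 401761/704 = 428817/190903 + 401761/704 = 76999267351/134395712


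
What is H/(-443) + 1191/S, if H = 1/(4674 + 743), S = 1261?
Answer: 2858078360/3026060791 ≈ 0.94449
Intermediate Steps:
H = 1/5417 ≈ 0.00018460
H/(-443) + 1191/S = (1/5417)/(-443) + 1191/1261 = (1/5417)*(-1/443) + 1191*(1/1261) = -1/2399731 + 1191/1261 = 2858078360/3026060791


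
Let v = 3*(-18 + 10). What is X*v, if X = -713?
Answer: 17112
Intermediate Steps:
v = -24 (v = 3*(-8) = -24)
X*v = -713*(-24) = 17112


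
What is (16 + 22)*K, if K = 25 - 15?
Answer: 380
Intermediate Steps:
K = 10
(16 + 22)*K = (16 + 22)*10 = 38*10 = 380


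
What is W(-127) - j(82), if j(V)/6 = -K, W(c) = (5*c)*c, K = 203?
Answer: 81863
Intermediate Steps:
W(c) = 5*c²
j(V) = -1218 (j(V) = 6*(-1*203) = 6*(-203) = -1218)
W(-127) - j(82) = 5*(-127)² - 1*(-1218) = 5*16129 + 1218 = 80645 + 1218 = 81863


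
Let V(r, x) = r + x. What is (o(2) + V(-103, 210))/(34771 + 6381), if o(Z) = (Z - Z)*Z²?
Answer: 107/41152 ≈ 0.0026001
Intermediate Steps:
o(Z) = 0 (o(Z) = 0*Z² = 0)
(o(2) + V(-103, 210))/(34771 + 6381) = (0 + (-103 + 210))/(34771 + 6381) = (0 + 107)/41152 = 107*(1/41152) = 107/41152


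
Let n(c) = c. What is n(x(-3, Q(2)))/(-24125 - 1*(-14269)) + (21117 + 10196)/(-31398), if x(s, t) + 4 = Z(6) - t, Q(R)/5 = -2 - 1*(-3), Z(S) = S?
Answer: -154263367/154729344 ≈ -0.99699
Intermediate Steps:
Q(R) = 5 (Q(R) = 5*(-2 - 1*(-3)) = 5*(-2 + 3) = 5*1 = 5)
x(s, t) = 2 - t (x(s, t) = -4 + (6 - t) = 2 - t)
n(x(-3, Q(2)))/(-24125 - 1*(-14269)) + (21117 + 10196)/(-31398) = (2 - 1*5)/(-24125 - 1*(-14269)) + (21117 + 10196)/(-31398) = (2 - 5)/(-24125 + 14269) + 31313*(-1/31398) = -3/(-9856) - 31313/31398 = -3*(-1/9856) - 31313/31398 = 3/9856 - 31313/31398 = -154263367/154729344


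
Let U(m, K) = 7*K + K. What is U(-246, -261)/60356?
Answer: -522/15089 ≈ -0.034595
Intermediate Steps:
U(m, K) = 8*K
U(-246, -261)/60356 = (8*(-261))/60356 = -2088*1/60356 = -522/15089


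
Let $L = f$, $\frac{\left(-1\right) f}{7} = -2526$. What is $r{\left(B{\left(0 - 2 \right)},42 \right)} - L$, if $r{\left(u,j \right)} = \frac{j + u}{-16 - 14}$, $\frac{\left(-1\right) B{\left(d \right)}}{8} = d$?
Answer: $- \frac{265259}{15} \approx -17684.0$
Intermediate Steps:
$B{\left(d \right)} = - 8 d$
$r{\left(u,j \right)} = - \frac{j}{30} - \frac{u}{30}$ ($r{\left(u,j \right)} = \frac{j + u}{-30} = \left(j + u\right) \left(- \frac{1}{30}\right) = - \frac{j}{30} - \frac{u}{30}$)
$f = 17682$ ($f = \left(-7\right) \left(-2526\right) = 17682$)
$L = 17682$
$r{\left(B{\left(0 - 2 \right)},42 \right)} - L = \left(\left(- \frac{1}{30}\right) 42 - \frac{\left(-8\right) \left(0 - 2\right)}{30}\right) - 17682 = \left(- \frac{7}{5} - \frac{\left(-8\right) \left(0 - 2\right)}{30}\right) - 17682 = \left(- \frac{7}{5} - \frac{\left(-8\right) \left(-2\right)}{30}\right) - 17682 = \left(- \frac{7}{5} - \frac{8}{15}\right) - 17682 = - \frac{29}{15} - 17682 = - \frac{265259}{15}$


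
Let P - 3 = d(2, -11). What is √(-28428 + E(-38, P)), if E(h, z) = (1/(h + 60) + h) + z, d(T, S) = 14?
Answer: 7*I*√281006/22 ≈ 168.67*I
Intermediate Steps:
P = 17 (P = 3 + 14 = 17)
E(h, z) = h + z + 1/(60 + h) (E(h, z) = (1/(60 + h) + h) + z = (h + 1/(60 + h)) + z = h + z + 1/(60 + h))
√(-28428 + E(-38, P)) = √(-28428 + (1 + (-38)² + 60*(-38) + 60*17 - 38*17)/(60 - 38)) = √(-28428 + (1 + 1444 - 2280 + 1020 - 646)/22) = √(-28428 + (1/22)*(-461)) = √(-28428 - 461/22) = √(-625877/22) = 7*I*√281006/22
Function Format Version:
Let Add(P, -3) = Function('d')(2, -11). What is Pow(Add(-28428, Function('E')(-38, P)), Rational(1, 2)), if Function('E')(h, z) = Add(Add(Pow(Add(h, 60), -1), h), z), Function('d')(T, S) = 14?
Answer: Mul(Rational(7, 22), I, Pow(281006, Rational(1, 2))) ≈ Mul(168.67, I)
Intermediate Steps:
P = 17 (P = Add(3, 14) = 17)
Function('E')(h, z) = Add(h, z, Pow(Add(60, h), -1)) (Function('E')(h, z) = Add(Add(Pow(Add(60, h), -1), h), z) = Add(Add(h, Pow(Add(60, h), -1)), z) = Add(h, z, Pow(Add(60, h), -1)))
Pow(Add(-28428, Function('E')(-38, P)), Rational(1, 2)) = Pow(Add(-28428, Mul(Pow(Add(60, -38), -1), Add(1, Pow(-38, 2), Mul(60, -38), Mul(60, 17), Mul(-38, 17)))), Rational(1, 2)) = Pow(Add(-28428, Mul(Pow(22, -1), Add(1, 1444, -2280, 1020, -646))), Rational(1, 2)) = Pow(Add(-28428, Mul(Rational(1, 22), -461)), Rational(1, 2)) = Pow(Add(-28428, Rational(-461, 22)), Rational(1, 2)) = Pow(Rational(-625877, 22), Rational(1, 2)) = Mul(Rational(7, 22), I, Pow(281006, Rational(1, 2)))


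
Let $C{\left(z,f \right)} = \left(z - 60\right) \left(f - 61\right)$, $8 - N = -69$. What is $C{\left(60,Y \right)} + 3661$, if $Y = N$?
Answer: $3661$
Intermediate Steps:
$N = 77$ ($N = 8 - -69 = 8 + 69 = 77$)
$Y = 77$
$C{\left(z,f \right)} = \left(-61 + f\right) \left(-60 + z\right)$ ($C{\left(z,f \right)} = \left(-60 + z\right) \left(-61 + f\right) = \left(-61 + f\right) \left(-60 + z\right)$)
$C{\left(60,Y \right)} + 3661 = \left(3660 - 3660 - 4620 + 77 \cdot 60\right) + 3661 = \left(3660 - 3660 - 4620 + 4620\right) + 3661 = 0 + 3661 = 3661$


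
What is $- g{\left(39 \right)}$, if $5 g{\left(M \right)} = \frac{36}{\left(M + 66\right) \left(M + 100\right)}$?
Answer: $- \frac{12}{24325} \approx -0.00049332$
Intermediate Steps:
$g{\left(M \right)} = \frac{36}{5 \left(66 + M\right) \left(100 + M\right)}$ ($g{\left(M \right)} = \frac{36 \frac{1}{\left(M + 66\right) \left(M + 100\right)}}{5} = \frac{36 \frac{1}{\left(66 + M\right) \left(100 + M\right)}}{5} = \frac{36 \frac{1}{66 + M} \frac{1}{100 + M}}{5} = \frac{36}{5 \left(66 + M\right) \left(100 + M\right)}$)
$- g{\left(39 \right)} = - \frac{36}{5 \left(6600 + 39^{2} + 166 \cdot 39\right)} = - \frac{36}{5 \left(6600 + 1521 + 6474\right)} = - \frac{36}{5 \cdot 14595} = \left(-1\right) \frac{12}{24325} = - \frac{12}{24325}$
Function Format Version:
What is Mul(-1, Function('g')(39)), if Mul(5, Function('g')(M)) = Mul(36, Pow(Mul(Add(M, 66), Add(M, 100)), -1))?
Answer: Rational(-12, 24325) ≈ -0.00049332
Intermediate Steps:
Function('g')(M) = Mul(Rational(36, 5), Pow(Add(66, M), -1), Pow(Add(100, M), -1)) (Function('g')(M) = Mul(Rational(1, 5), Mul(36, Pow(Mul(Add(M, 66), Add(M, 100)), -1))) = Mul(Rational(1, 5), Mul(36, Pow(Mul(Add(66, M), Add(100, M)), -1))) = Mul(Rational(1, 5), Mul(36, Mul(Pow(Add(66, M), -1), Pow(Add(100, M), -1)))) = Mul(Rational(1, 5), Mul(36, Pow(Add(66, M), -1), Pow(Add(100, M), -1))) = Mul(Rational(36, 5), Pow(Add(66, M), -1), Pow(Add(100, M), -1)))
Mul(-1, Function('g')(39)) = Mul(-1, Mul(Rational(36, 5), Pow(Add(6600, Pow(39, 2), Mul(166, 39)), -1))) = Mul(-1, Mul(Rational(36, 5), Pow(Add(6600, 1521, 6474), -1))) = Mul(-1, Mul(Rational(36, 5), Pow(14595, -1))) = Mul(-1, Mul(Rational(36, 5), Rational(1, 14595))) = Mul(-1, Rational(12, 24325)) = Rational(-12, 24325)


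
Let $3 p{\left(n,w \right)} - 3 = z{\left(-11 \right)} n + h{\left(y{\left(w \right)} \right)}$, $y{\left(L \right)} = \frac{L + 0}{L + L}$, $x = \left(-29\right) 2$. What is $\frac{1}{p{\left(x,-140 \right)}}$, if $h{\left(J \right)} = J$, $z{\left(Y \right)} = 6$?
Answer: $- \frac{6}{689} \approx -0.0087083$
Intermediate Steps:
$x = -58$
$y{\left(L \right)} = \frac{1}{2}$ ($y{\left(L \right)} = \frac{L}{2 L} = L \frac{1}{2 L} = \frac{1}{2}$)
$p{\left(n,w \right)} = \frac{7}{6} + 2 n$ ($p{\left(n,w \right)} = 1 + \frac{6 n + \frac{1}{2}}{3} = 1 + \frac{\frac{1}{2} + 6 n}{3} = 1 + \left(\frac{1}{6} + 2 n\right) = \frac{7}{6} + 2 n$)
$\frac{1}{p{\left(x,-140 \right)}} = \frac{1}{\frac{7}{6} + 2 \left(-58\right)} = \frac{1}{\frac{7}{6} - 116} = \frac{1}{- \frac{689}{6}} = - \frac{6}{689}$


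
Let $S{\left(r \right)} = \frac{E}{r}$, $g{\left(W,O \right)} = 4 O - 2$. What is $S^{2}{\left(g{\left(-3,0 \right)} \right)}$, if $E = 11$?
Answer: $\frac{121}{4} \approx 30.25$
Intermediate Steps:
$g{\left(W,O \right)} = -2 + 4 O$
$S{\left(r \right)} = \frac{11}{r}$
$S^{2}{\left(g{\left(-3,0 \right)} \right)} = \left(\frac{11}{-2 + 4 \cdot 0}\right)^{2} = \left(\frac{11}{-2 + 0}\right)^{2} = \left(\frac{11}{-2}\right)^{2} = \left(11 \left(- \frac{1}{2}\right)\right)^{2} = \left(- \frac{11}{2}\right)^{2} = \frac{121}{4}$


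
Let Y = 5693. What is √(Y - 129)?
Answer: 2*√1391 ≈ 74.592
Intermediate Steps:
√(Y - 129) = √(5693 - 129) = √5564 = 2*√1391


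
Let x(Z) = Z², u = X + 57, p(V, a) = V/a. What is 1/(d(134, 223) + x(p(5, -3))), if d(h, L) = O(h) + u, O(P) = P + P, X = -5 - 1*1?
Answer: 9/2896 ≈ 0.0031077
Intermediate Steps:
X = -6 (X = -5 - 1 = -6)
O(P) = 2*P
u = 51 (u = -6 + 57 = 51)
d(h, L) = 51 + 2*h (d(h, L) = 2*h + 51 = 51 + 2*h)
1/(d(134, 223) + x(p(5, -3))) = 1/((51 + 2*134) + (5/(-3))²) = 1/((51 + 268) + (5*(-⅓))²) = 1/(319 + (-5/3)²) = 1/(319 + 25/9) = 1/(2896/9) = 9/2896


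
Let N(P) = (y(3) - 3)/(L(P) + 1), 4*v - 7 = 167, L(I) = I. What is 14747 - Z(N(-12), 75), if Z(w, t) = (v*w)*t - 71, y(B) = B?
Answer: 14818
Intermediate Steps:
v = 87/2 (v = 7/4 + (1/4)*167 = 7/4 + 167/4 = 87/2 ≈ 43.500)
N(P) = 0 (N(P) = (3 - 3)/(P + 1) = 0/(1 + P) = 0)
Z(w, t) = -71 + 87*t*w/2 (Z(w, t) = (87*w/2)*t - 71 = 87*t*w/2 - 71 = -71 + 87*t*w/2)
14747 - Z(N(-12), 75) = 14747 - (-71 + (87/2)*75*0) = 14747 - (-71 + 0) = 14747 - 1*(-71) = 14747 + 71 = 14818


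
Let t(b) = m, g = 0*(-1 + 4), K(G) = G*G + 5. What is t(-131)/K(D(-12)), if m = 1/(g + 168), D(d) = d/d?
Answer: 1/1008 ≈ 0.00099206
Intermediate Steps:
D(d) = 1
K(G) = 5 + G² (K(G) = G² + 5 = 5 + G²)
g = 0 (g = 0*3 = 0)
m = 1/168 (m = 1/(0 + 168) = 1/168 ≈ 0.0059524)
t(b) = 1/168
t(-131)/K(D(-12)) = 1/(168*(5 + 1²)) = 1/(168*(5 + 1)) = (1/168)/6 = (1/168)*(⅙) = 1/1008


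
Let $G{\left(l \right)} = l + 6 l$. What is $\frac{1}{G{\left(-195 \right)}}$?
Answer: $- \frac{1}{1365} \approx -0.0007326$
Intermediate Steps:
$G{\left(l \right)} = 7 l$
$\frac{1}{G{\left(-195 \right)}} = \frac{1}{7 \left(-195\right)} = \frac{1}{-1365} = - \frac{1}{1365}$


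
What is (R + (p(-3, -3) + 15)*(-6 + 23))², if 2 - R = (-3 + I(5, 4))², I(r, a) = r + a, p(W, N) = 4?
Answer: 83521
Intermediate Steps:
I(r, a) = a + r
R = -34 (R = 2 - (-3 + (4 + 5))² = 2 - (-3 + 9)² = 2 - 1*6² = 2 - 1*36 = 2 - 36 = -34)
(R + (p(-3, -3) + 15)*(-6 + 23))² = (-34 + (4 + 15)*(-6 + 23))² = (-34 + 19*17)² = (-34 + 323)² = 289² = 83521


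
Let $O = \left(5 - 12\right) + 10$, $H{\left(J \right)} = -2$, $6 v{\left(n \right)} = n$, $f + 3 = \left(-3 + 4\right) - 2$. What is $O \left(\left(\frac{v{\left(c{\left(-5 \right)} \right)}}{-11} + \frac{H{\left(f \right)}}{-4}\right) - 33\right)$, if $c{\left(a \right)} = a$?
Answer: $- \frac{1070}{11} \approx -97.273$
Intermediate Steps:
$f = -4$ ($f = -3 + \left(\left(-3 + 4\right) - 2\right) = -3 + \left(1 - 2\right) = -3 - 1 = -4$)
$v{\left(n \right)} = \frac{n}{6}$
$O = 3$ ($O = -7 + 10 = 3$)
$O \left(\left(\frac{v{\left(c{\left(-5 \right)} \right)}}{-11} + \frac{H{\left(f \right)}}{-4}\right) - 33\right) = 3 \left(\left(\frac{\frac{1}{6} \left(-5\right)}{-11} - \frac{2}{-4}\right) - 33\right) = 3 \left(\left(\left(- \frac{5}{6}\right) \left(- \frac{1}{11}\right) - - \frac{1}{2}\right) - 33\right) = 3 \left(\left(\frac{5}{66} + \frac{1}{2}\right) - 33\right) = 3 \left(\frac{19}{33} - 33\right) = 3 \left(- \frac{1070}{33}\right) = - \frac{1070}{11}$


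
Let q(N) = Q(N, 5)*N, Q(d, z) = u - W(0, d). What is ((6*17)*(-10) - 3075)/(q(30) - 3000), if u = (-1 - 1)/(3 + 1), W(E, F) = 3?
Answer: 91/69 ≈ 1.3188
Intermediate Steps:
u = -½ (u = -2/4 = -2*¼ = -½ ≈ -0.50000)
Q(d, z) = -7/2 (Q(d, z) = -½ - 1*3 = -½ - 3 = -7/2)
q(N) = -7*N/2
((6*17)*(-10) - 3075)/(q(30) - 3000) = ((6*17)*(-10) - 3075)/(-7/2*30 - 3000) = (102*(-10) - 3075)/(-105 - 3000) = (-1020 - 3075)/(-3105) = -4095*(-1/3105) = 91/69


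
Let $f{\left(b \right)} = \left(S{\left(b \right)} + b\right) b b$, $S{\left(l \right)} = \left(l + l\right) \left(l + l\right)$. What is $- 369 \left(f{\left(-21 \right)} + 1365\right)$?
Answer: $-284140332$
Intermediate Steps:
$S{\left(l \right)} = 4 l^{2}$ ($S{\left(l \right)} = 2 l 2 l = 4 l^{2}$)
$f{\left(b \right)} = b^{2} \left(b + 4 b^{2}\right)$ ($f{\left(b \right)} = \left(4 b^{2} + b\right) b b = \left(b + 4 b^{2}\right) b^{2} = b^{2} \left(b + 4 b^{2}\right)$)
$- 369 \left(f{\left(-21 \right)} + 1365\right) = - 369 \left(\left(-21\right)^{3} \left(1 + 4 \left(-21\right)\right) + 1365\right) = - 369 \left(- 9261 \left(1 - 84\right) + 1365\right) = - 369 \left(\left(-9261\right) \left(-83\right) + 1365\right) = - 369 \left(768663 + 1365\right) = \left(-369\right) 770028 = -284140332$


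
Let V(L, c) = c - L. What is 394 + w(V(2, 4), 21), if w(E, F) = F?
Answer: 415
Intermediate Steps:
394 + w(V(2, 4), 21) = 394 + 21 = 415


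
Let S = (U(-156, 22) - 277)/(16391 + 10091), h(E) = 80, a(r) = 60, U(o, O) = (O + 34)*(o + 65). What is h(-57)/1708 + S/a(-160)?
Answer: 9828043/226156280 ≈ 0.043457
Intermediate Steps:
U(o, O) = (34 + O)*(65 + o)
S = -5373/26482 (S = ((2210 + 34*(-156) + 65*22 + 22*(-156)) - 277)/(16391 + 10091) = ((2210 - 5304 + 1430 - 3432) - 277)/26482 = (-5096 - 277)*(1/26482) = -5373*1/26482 = -5373/26482 ≈ -0.20289)
h(-57)/1708 + S/a(-160) = 80/1708 - 5373/26482/60 = 80*(1/1708) - 5373/26482*1/60 = 20/427 - 1791/529640 = 9828043/226156280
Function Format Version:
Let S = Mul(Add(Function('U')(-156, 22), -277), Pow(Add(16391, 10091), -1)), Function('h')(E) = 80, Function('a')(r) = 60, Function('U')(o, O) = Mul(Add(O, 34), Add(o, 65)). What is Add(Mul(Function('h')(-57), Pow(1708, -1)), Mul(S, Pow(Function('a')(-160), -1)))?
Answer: Rational(9828043, 226156280) ≈ 0.043457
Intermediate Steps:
Function('U')(o, O) = Mul(Add(34, O), Add(65, o))
S = Rational(-5373, 26482) (S = Mul(Add(Add(2210, Mul(34, -156), Mul(65, 22), Mul(22, -156)), -277), Pow(Add(16391, 10091), -1)) = Mul(Add(Add(2210, -5304, 1430, -3432), -277), Pow(26482, -1)) = Mul(Add(-5096, -277), Rational(1, 26482)) = Mul(-5373, Rational(1, 26482)) = Rational(-5373, 26482) ≈ -0.20289)
Add(Mul(Function('h')(-57), Pow(1708, -1)), Mul(S, Pow(Function('a')(-160), -1))) = Add(Mul(80, Pow(1708, -1)), Mul(Rational(-5373, 26482), Pow(60, -1))) = Add(Mul(80, Rational(1, 1708)), Mul(Rational(-5373, 26482), Rational(1, 60))) = Add(Rational(20, 427), Rational(-1791, 529640)) = Rational(9828043, 226156280)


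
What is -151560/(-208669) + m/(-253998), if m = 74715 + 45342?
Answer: 4481254249/17667169554 ≈ 0.25365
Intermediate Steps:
m = 120057
-151560/(-208669) + m/(-253998) = -151560/(-208669) + 120057/(-253998) = -151560*(-1/208669) + 120057*(-1/253998) = 151560/208669 - 40019/84666 = 4481254249/17667169554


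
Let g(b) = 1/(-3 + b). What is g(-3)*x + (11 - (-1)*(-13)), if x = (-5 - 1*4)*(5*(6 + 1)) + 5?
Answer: 149/3 ≈ 49.667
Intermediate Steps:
x = -310 (x = (-5 - 4)*(5*7) + 5 = -9*35 + 5 = -315 + 5 = -310)
g(-3)*x + (11 - (-1)*(-13)) = -310/(-3 - 3) + (11 - (-1)*(-13)) = -310/(-6) + (11 - 1*13) = -⅙*(-310) + (11 - 13) = 155/3 - 2 = 149/3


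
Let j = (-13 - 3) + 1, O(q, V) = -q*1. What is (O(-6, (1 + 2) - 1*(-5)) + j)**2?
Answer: 81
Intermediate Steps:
O(q, V) = -q
j = -15 (j = -16 + 1 = -15)
(O(-6, (1 + 2) - 1*(-5)) + j)**2 = (-1*(-6) - 15)**2 = (6 - 15)**2 = (-9)**2 = 81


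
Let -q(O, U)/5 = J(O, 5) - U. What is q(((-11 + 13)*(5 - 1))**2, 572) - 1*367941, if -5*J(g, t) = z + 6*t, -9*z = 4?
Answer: -3285463/9 ≈ -3.6505e+5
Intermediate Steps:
z = -4/9 (z = -1/9*4 = -4/9 ≈ -0.44444)
J(g, t) = 4/45 - 6*t/5 (J(g, t) = -(-4/9 + 6*t)/5 = 4/45 - 6*t/5)
q(O, U) = 266/9 + 5*U (q(O, U) = -5*((4/45 - 6/5*5) - U) = -5*((4/45 - 6) - U) = -5*(-266/45 - U) = 266/9 + 5*U)
q(((-11 + 13)*(5 - 1))**2, 572) - 1*367941 = (266/9 + 5*572) - 1*367941 = (266/9 + 2860) - 367941 = 26006/9 - 367941 = -3285463/9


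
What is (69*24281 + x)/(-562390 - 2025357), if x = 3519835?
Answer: -5195224/2587747 ≈ -2.0076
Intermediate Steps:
(69*24281 + x)/(-562390 - 2025357) = (69*24281 + 3519835)/(-562390 - 2025357) = (1675389 + 3519835)/(-2587747) = 5195224*(-1/2587747) = -5195224/2587747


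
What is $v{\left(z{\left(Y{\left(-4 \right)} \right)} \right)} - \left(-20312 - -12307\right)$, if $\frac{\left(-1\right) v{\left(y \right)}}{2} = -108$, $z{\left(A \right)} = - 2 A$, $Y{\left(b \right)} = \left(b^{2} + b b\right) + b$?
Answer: $8221$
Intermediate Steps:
$Y{\left(b \right)} = b + 2 b^{2}$ ($Y{\left(b \right)} = \left(b^{2} + b^{2}\right) + b = 2 b^{2} + b = b + 2 b^{2}$)
$v{\left(y \right)} = 216$ ($v{\left(y \right)} = \left(-2\right) \left(-108\right) = 216$)
$v{\left(z{\left(Y{\left(-4 \right)} \right)} \right)} - \left(-20312 - -12307\right) = 216 - \left(-20312 - -12307\right) = 216 - \left(-20312 + 12307\right) = 216 - -8005 = 216 + 8005 = 8221$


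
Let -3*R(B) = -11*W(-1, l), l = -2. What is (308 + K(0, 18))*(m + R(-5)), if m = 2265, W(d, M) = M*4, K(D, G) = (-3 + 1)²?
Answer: 697528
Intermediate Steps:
K(D, G) = 4 (K(D, G) = (-2)² = 4)
W(d, M) = 4*M
R(B) = -88/3 (R(B) = -(-11)*4*(-2)/3 = -(-11)*(-8)/3 = -⅓*88 = -88/3)
(308 + K(0, 18))*(m + R(-5)) = (308 + 4)*(2265 - 88/3) = 312*(6707/3) = 697528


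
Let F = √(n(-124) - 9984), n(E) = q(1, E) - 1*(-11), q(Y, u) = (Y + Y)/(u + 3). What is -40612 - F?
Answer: -40612 - I*√1206735/11 ≈ -40612.0 - 99.865*I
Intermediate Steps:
q(Y, u) = 2*Y/(3 + u) (q(Y, u) = (2*Y)/(3 + u) = 2*Y/(3 + u))
n(E) = 11 + 2/(3 + E) (n(E) = 2*1/(3 + E) - 1*(-11) = 2/(3 + E) + 11 = 11 + 2/(3 + E))
F = I*√1206735/11 (F = √((35 + 11*(-124))/(3 - 124) - 9984) = √((35 - 1364)/(-121) - 9984) = √(-1/121*(-1329) - 9984) = √(1329/121 - 9984) = √(-1206735/121) = I*√1206735/11 ≈ 99.865*I)
-40612 - F = -40612 - I*√1206735/11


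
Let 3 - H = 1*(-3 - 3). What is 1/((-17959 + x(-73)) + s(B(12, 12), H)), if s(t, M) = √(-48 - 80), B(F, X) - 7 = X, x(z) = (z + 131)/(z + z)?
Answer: -23926407/429704018852 - 5329*I*√2/214852009426 ≈ -5.5681e-5 - 3.5077e-8*I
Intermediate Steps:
x(z) = (131 + z)/(2*z) (x(z) = (131 + z)/((2*z)) = (131 + z)*(1/(2*z)) = (131 + z)/(2*z))
B(F, X) = 7 + X
H = 9 (H = 3 - (-3 - 3) = 3 - (-6) = 3 - 1*(-6) = 3 + 6 = 9)
s(t, M) = 8*I*√2 (s(t, M) = √(-128) = 8*I*√2)
1/((-17959 + x(-73)) + s(B(12, 12), H)) = 1/((-17959 + (½)*(131 - 73)/(-73)) + 8*I*√2) = 1/((-17959 + (½)*(-1/73)*58) + 8*I*√2) = 1/((-17959 - 29/73) + 8*I*√2) = 1/(-1311036/73 + 8*I*√2)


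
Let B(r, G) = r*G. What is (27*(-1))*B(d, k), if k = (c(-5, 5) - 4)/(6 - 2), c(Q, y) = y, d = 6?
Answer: -81/2 ≈ -40.500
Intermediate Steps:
k = ¼ (k = (5 - 4)/(6 - 2) = 1/4 = 1*(¼) = ¼ ≈ 0.25000)
B(r, G) = G*r
(27*(-1))*B(d, k) = (27*(-1))*((¼)*6) = -27*3/2 = -81/2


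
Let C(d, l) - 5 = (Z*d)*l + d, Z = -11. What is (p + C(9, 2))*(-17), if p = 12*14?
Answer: 272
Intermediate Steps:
C(d, l) = 5 + d - 11*d*l (C(d, l) = 5 + ((-11*d)*l + d) = 5 + (-11*d*l + d) = 5 + (d - 11*d*l) = 5 + d - 11*d*l)
p = 168
(p + C(9, 2))*(-17) = (168 + (5 + 9 - 11*9*2))*(-17) = (168 + (5 + 9 - 198))*(-17) = (168 - 184)*(-17) = -16*(-17) = 272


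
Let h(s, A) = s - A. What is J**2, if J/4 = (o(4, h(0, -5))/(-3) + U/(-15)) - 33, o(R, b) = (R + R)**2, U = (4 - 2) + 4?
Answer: 10784656/225 ≈ 47932.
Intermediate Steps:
U = 6 (U = 2 + 4 = 6)
o(R, b) = 4*R**2 (o(R, b) = (2*R)**2 = 4*R**2)
J = -3284/15 (J = 4*(((4*4**2)/(-3) + 6/(-15)) - 33) = 4*(((4*16)*(-1/3) + 6*(-1/15)) - 33) = 4*((64*(-1/3) - 2/5) - 33) = 4*((-64/3 - 2/5) - 33) = 4*(-326/15 - 33) = 4*(-821/15) = -3284/15 ≈ -218.93)
J**2 = (-3284/15)**2 = 10784656/225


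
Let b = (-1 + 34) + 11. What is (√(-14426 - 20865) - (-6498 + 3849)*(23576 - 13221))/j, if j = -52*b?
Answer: -27430395/2288 - I*√35291/2288 ≈ -11989.0 - 0.082106*I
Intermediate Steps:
b = 44 (b = 33 + 11 = 44)
j = -2288 (j = -52*44 = -2288)
(√(-14426 - 20865) - (-6498 + 3849)*(23576 - 13221))/j = (√(-14426 - 20865) - (-6498 + 3849)*(23576 - 13221))/(-2288) = (√(-35291) - (-2649)*10355)*(-1/2288) = (I*√35291 - 1*(-27430395))*(-1/2288) = (I*√35291 + 27430395)*(-1/2288) = (27430395 + I*√35291)*(-1/2288) = -27430395/2288 - I*√35291/2288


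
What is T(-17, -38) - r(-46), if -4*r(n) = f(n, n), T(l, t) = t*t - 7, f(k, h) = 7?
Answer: 5755/4 ≈ 1438.8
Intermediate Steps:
T(l, t) = -7 + t² (T(l, t) = t² - 7 = -7 + t²)
r(n) = -7/4 (r(n) = -¼*7 = -7/4)
T(-17, -38) - r(-46) = (-7 + (-38)²) - 1*(-7/4) = (-7 + 1444) + 7/4 = 1437 + 7/4 = 5755/4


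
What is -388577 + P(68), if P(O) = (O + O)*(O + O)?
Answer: -370081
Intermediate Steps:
P(O) = 4*O² (P(O) = (2*O)*(2*O) = 4*O²)
-388577 + P(68) = -388577 + 4*68² = -388577 + 4*4624 = -388577 + 18496 = -370081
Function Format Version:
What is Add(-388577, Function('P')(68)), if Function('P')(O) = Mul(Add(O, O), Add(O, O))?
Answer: -370081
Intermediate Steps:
Function('P')(O) = Mul(4, Pow(O, 2)) (Function('P')(O) = Mul(Mul(2, O), Mul(2, O)) = Mul(4, Pow(O, 2)))
Add(-388577, Function('P')(68)) = Add(-388577, Mul(4, Pow(68, 2))) = Add(-388577, Mul(4, 4624)) = Add(-388577, 18496) = -370081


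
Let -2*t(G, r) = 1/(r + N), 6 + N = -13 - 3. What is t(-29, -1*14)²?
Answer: 1/5184 ≈ 0.00019290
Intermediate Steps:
N = -22 (N = -6 + (-13 - 3) = -6 - 16 = -22)
t(G, r) = -1/(2*(-22 + r)) (t(G, r) = -1/(2*(r - 22)) = -1/(2*(-22 + r)))
t(-29, -1*14)² = (-1/(-44 + 2*(-1*14)))² = (-1/(-44 + 2*(-14)))² = (-1/(-44 - 28))² = (-1/(-72))² = (-1*(-1/72))² = (1/72)² = 1/5184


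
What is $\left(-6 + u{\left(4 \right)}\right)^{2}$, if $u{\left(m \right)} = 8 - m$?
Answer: $4$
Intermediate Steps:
$\left(-6 + u{\left(4 \right)}\right)^{2} = \left(-6 + \left(8 - 4\right)\right)^{2} = \left(-6 + 4\right)^{2} = \left(-2\right)^{2} = 4$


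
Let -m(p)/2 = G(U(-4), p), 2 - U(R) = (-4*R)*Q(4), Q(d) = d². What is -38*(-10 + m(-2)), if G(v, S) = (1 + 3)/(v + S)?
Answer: 6061/16 ≈ 378.81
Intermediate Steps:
U(R) = 2 + 64*R (U(R) = 2 - (-4*R)*4² = 2 - (-4*R)*16 = 2 - (-64)*R = 2 + 64*R)
G(v, S) = 4/(S + v)
m(p) = -8/(-254 + p) (m(p) = -8/(p + (2 + 64*(-4))) = -8/(p + (2 - 256)) = -8/(p - 254) = -8/(-254 + p))
-38*(-10 + m(-2)) = -38*(-10 - 8/(-254 - 2)) = -38*(-10 - 8/(-256)) = -38*(-10 - 8*(-1/256)) = -38*(-10 + 1/32) = -38*(-319/32) = 6061/16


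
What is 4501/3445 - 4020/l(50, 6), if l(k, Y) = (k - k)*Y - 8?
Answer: 3471227/6890 ≈ 503.81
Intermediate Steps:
l(k, Y) = -8 (l(k, Y) = 0*Y - 8 = 0 - 8 = -8)
4501/3445 - 4020/l(50, 6) = 4501/3445 - 4020/(-8) = 4501*(1/3445) - 4020*(-⅛) = 4501/3445 + 1005/2 = 3471227/6890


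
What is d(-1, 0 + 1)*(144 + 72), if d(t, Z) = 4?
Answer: 864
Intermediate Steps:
d(-1, 0 + 1)*(144 + 72) = 4*(144 + 72) = 4*216 = 864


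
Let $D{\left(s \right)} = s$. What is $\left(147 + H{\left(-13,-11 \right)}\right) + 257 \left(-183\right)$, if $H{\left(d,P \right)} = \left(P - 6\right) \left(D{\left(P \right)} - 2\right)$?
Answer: $-46663$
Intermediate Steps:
$H{\left(d,P \right)} = \left(-6 + P\right) \left(-2 + P\right)$ ($H{\left(d,P \right)} = \left(P - 6\right) \left(P - 2\right) = \left(-6 + P\right) \left(-2 + P\right)$)
$\left(147 + H{\left(-13,-11 \right)}\right) + 257 \left(-183\right) = \left(147 + \left(12 + \left(-11\right)^{2} - -88\right)\right) + 257 \left(-183\right) = \left(147 + \left(12 + 121 + 88\right)\right) - 47031 = \left(147 + 221\right) - 47031 = 368 - 47031 = -46663$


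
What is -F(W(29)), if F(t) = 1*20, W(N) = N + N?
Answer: -20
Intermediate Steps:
W(N) = 2*N
F(t) = 20
-F(W(29)) = -1*20 = -20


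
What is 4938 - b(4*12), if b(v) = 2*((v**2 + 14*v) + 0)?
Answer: -1014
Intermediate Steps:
b(v) = 2*v**2 + 28*v (b(v) = 2*(v**2 + 14*v) = 2*v**2 + 28*v)
4938 - b(4*12) = 4938 - 2*4*12*(14 + 4*12) = 4938 - 2*48*(14 + 48) = 4938 - 2*48*62 = 4938 - 1*5952 = 4938 - 5952 = -1014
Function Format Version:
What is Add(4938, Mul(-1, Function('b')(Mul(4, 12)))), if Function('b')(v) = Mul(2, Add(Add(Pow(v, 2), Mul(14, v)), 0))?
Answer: -1014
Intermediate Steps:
Function('b')(v) = Add(Mul(2, Pow(v, 2)), Mul(28, v)) (Function('b')(v) = Mul(2, Add(Pow(v, 2), Mul(14, v))) = Add(Mul(2, Pow(v, 2)), Mul(28, v)))
Add(4938, Mul(-1, Function('b')(Mul(4, 12)))) = Add(4938, Mul(-1, Mul(2, Mul(4, 12), Add(14, Mul(4, 12))))) = Add(4938, Mul(-1, Mul(2, 48, Add(14, 48)))) = Add(4938, Mul(-1, Mul(2, 48, 62))) = Add(4938, Mul(-1, 5952)) = Add(4938, -5952) = -1014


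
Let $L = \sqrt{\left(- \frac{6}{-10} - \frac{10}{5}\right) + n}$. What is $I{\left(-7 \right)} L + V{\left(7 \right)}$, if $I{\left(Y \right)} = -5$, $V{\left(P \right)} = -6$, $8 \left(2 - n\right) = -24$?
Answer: $-6 - 3 \sqrt{10} \approx -15.487$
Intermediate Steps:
$n = 5$ ($n = 2 - -3 = 2 + 3 = 5$)
$L = \frac{3 \sqrt{10}}{5}$ ($L = \sqrt{\left(- \frac{6}{-10} - \frac{10}{5}\right) + 5} = \sqrt{\left(\left(-6\right) \left(- \frac{1}{10}\right) - 2\right) + 5} = \sqrt{\left(\frac{3}{5} - 2\right) + 5} = \sqrt{- \frac{7}{5} + 5} = \sqrt{\frac{18}{5}} = \frac{3 \sqrt{10}}{5} \approx 1.8974$)
$I{\left(-7 \right)} L + V{\left(7 \right)} = - 5 \frac{3 \sqrt{10}}{5} - 6 = - 3 \sqrt{10} - 6 = -6 - 3 \sqrt{10}$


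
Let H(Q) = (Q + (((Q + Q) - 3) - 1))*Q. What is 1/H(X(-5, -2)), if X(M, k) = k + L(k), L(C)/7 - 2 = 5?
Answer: 1/6439 ≈ 0.00015530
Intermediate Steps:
L(C) = 49 (L(C) = 14 + 7*5 = 14 + 35 = 49)
X(M, k) = 49 + k (X(M, k) = k + 49 = 49 + k)
H(Q) = Q*(-4 + 3*Q) (H(Q) = (Q + ((2*Q - 3) - 1))*Q = (Q + ((-3 + 2*Q) - 1))*Q = (Q + (-4 + 2*Q))*Q = (-4 + 3*Q)*Q = Q*(-4 + 3*Q))
1/H(X(-5, -2)) = 1/((49 - 2)*(-4 + 3*(49 - 2))) = 1/(47*(-4 + 3*47)) = 1/(47*(-4 + 141)) = 1/(47*137) = 1/6439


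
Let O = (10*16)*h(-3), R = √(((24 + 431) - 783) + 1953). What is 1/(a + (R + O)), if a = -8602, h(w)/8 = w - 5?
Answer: -18842/355019339 - 5*√65/355019339 ≈ -5.3187e-5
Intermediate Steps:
h(w) = -40 + 8*w (h(w) = 8*(w - 5) = 8*(-5 + w) = -40 + 8*w)
R = 5*√65 (R = √((455 - 783) + 1953) = √(-328 + 1953) = √1625 = 5*√65 ≈ 40.311)
O = -10240 (O = (10*16)*(-40 + 8*(-3)) = 160*(-40 - 24) = 160*(-64) = -10240)
1/(a + (R + O)) = 1/(-8602 + (5*√65 - 10240)) = 1/(-8602 + (-10240 + 5*√65)) = 1/(-18842 + 5*√65)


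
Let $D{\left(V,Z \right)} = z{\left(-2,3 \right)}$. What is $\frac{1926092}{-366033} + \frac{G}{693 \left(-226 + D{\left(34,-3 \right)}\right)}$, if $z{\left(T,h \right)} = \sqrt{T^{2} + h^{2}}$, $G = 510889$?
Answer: $- \frac{36806821846930}{4317561651249} - \frac{510889 \sqrt{13}}{35386659} \approx -8.577$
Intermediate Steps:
$D{\left(V,Z \right)} = \sqrt{13}$ ($D{\left(V,Z \right)} = \sqrt{\left(-2\right)^{2} + 3^{2}} = \sqrt{4 + 9} = \sqrt{13}$)
$\frac{1926092}{-366033} + \frac{G}{693 \left(-226 + D{\left(34,-3 \right)}\right)} = \frac{1926092}{-366033} + \frac{510889}{693 \left(-226 + \sqrt{13}\right)} = 1926092 \left(- \frac{1}{366033}\right) + \frac{510889}{-156618 + 693 \sqrt{13}} = - \frac{1926092}{366033} + \frac{510889}{-156618 + 693 \sqrt{13}}$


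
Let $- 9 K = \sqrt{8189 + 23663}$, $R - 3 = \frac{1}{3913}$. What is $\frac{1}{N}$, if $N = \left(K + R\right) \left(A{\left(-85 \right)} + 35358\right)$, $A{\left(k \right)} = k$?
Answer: $- \frac{132893865}{600321340821833} - \frac{19686303 \sqrt{7963}}{1200642681643666} \approx -1.6845 \cdot 10^{-6}$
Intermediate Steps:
$R = \frac{11740}{3913}$ ($R = 3 + \frac{1}{3913} = \frac{11740}{3913} \approx 3.0003$)
$K = - \frac{2 \sqrt{7963}}{9}$ ($K = - \frac{\sqrt{8189 + 23663}}{9} = - \frac{\sqrt{31852}}{9} = - \frac{2 \sqrt{7963}}{9} \approx -19.83$)
$N = \frac{59157860}{559} - \frac{70546 \sqrt{7963}}{9}$ ($N = \left(- \frac{2 \sqrt{7963}}{9} + \frac{11740}{3913}\right) \left(-85 + 35358\right) = \left(\frac{11740}{3913} - \frac{2 \sqrt{7963}}{9}\right) 35273 = \frac{59157860}{559} - \frac{70546 \sqrt{7963}}{9} \approx -5.9364 \cdot 10^{5}$)
$\frac{1}{N} = \frac{1}{\frac{59157860}{559} - \frac{70546 \sqrt{7963}}{9}}$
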